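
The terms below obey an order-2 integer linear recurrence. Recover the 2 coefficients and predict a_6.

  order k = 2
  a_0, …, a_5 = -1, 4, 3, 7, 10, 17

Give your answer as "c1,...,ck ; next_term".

1,1 ; 27

  a_2 = 1·4 + 1·-1 = 3
  a_3 = 1·3 + 1·4 = 7
  a_4 = 1·7 + 1·3 = 10
  a_5 = 1·10 + 1·7 = 17
  a_6 = 1·17 + 1·10 = 27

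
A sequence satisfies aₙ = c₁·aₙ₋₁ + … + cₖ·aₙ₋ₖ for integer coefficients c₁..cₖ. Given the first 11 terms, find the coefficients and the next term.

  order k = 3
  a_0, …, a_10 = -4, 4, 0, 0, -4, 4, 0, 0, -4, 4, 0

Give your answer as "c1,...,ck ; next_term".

  a_3 = -1·0 + -1·4 + -1·-4 = 0
  a_4 = -1·0 + -1·0 + -1·4 = -4
  a_5 = -1·-4 + -1·0 + -1·0 = 4
  a_6 = -1·4 + -1·-4 + -1·0 = 0
  a_7 = -1·0 + -1·4 + -1·-4 = 0
  a_8 = -1·0 + -1·0 + -1·4 = -4
  a_9 = -1·-4 + -1·0 + -1·0 = 4
  a_10 = -1·4 + -1·-4 + -1·0 = 0
  a_11 = -1·0 + -1·4 + -1·-4 = 0

-1,-1,-1 ; 0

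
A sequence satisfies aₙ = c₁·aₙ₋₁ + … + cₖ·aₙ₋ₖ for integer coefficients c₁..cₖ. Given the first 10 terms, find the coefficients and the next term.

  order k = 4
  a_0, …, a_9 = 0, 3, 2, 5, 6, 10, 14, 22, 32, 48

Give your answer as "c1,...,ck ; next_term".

0,0,2,2 ; 72

  a_4 = 0·5 + 0·2 + 2·3 + 2·0 = 6
  a_5 = 0·6 + 0·5 + 2·2 + 2·3 = 10
  a_6 = 0·10 + 0·6 + 2·5 + 2·2 = 14
  a_7 = 0·14 + 0·10 + 2·6 + 2·5 = 22
  a_8 = 0·22 + 0·14 + 2·10 + 2·6 = 32
  a_9 = 0·32 + 0·22 + 2·14 + 2·10 = 48
  a_10 = 0·48 + 0·32 + 2·22 + 2·14 = 72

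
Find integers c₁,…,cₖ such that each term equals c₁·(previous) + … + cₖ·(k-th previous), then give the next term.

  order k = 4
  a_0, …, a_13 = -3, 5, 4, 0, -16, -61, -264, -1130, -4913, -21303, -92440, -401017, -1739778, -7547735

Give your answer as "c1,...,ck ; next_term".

  a_4 = 4·0 + 2·4 + -3·5 + 3·-3 = -16
  a_5 = 4·-16 + 2·0 + -3·4 + 3·5 = -61
  a_6 = 4·-61 + 2·-16 + -3·0 + 3·4 = -264
  a_7 = 4·-264 + 2·-61 + -3·-16 + 3·0 = -1130
  a_8 = 4·-1130 + 2·-264 + -3·-61 + 3·-16 = -4913
  a_9 = 4·-4913 + 2·-1130 + -3·-264 + 3·-61 = -21303
  a_10 = 4·-21303 + 2·-4913 + -3·-1130 + 3·-264 = -92440
  a_11 = 4·-92440 + 2·-21303 + -3·-4913 + 3·-1130 = -401017
  a_12 = 4·-401017 + 2·-92440 + -3·-21303 + 3·-4913 = -1739778
  a_13 = 4·-1739778 + 2·-401017 + -3·-92440 + 3·-21303 = -7547735
  a_14 = 4·-7547735 + 2·-1739778 + -3·-401017 + 3·-92440 = -32744765

4,2,-3,3 ; -32744765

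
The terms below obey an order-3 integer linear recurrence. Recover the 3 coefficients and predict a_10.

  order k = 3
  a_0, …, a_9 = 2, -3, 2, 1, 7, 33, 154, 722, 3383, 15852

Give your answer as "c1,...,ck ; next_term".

4,3,1 ; 74279

  a_3 = 4·2 + 3·-3 + 1·2 = 1
  a_4 = 4·1 + 3·2 + 1·-3 = 7
  a_5 = 4·7 + 3·1 + 1·2 = 33
  a_6 = 4·33 + 3·7 + 1·1 = 154
  a_7 = 4·154 + 3·33 + 1·7 = 722
  a_8 = 4·722 + 3·154 + 1·33 = 3383
  a_9 = 4·3383 + 3·722 + 1·154 = 15852
  a_10 = 4·15852 + 3·3383 + 1·722 = 74279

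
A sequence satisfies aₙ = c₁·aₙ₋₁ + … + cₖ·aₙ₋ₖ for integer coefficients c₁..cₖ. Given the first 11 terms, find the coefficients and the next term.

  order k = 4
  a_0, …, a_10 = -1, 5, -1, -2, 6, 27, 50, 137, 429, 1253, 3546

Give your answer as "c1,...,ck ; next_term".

2,1,3,4 ; 10180

  a_4 = 2·-2 + 1·-1 + 3·5 + 4·-1 = 6
  a_5 = 2·6 + 1·-2 + 3·-1 + 4·5 = 27
  a_6 = 2·27 + 1·6 + 3·-2 + 4·-1 = 50
  a_7 = 2·50 + 1·27 + 3·6 + 4·-2 = 137
  a_8 = 2·137 + 1·50 + 3·27 + 4·6 = 429
  a_9 = 2·429 + 1·137 + 3·50 + 4·27 = 1253
  a_10 = 2·1253 + 1·429 + 3·137 + 4·50 = 3546
  a_11 = 2·3546 + 1·1253 + 3·429 + 4·137 = 10180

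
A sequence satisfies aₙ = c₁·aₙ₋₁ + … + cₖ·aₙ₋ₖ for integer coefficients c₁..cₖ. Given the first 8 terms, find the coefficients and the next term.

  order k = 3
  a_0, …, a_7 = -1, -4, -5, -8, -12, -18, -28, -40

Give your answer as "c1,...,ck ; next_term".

-2,4,2 ; -68

  a_3 = -2·-5 + 4·-4 + 2·-1 = -8
  a_4 = -2·-8 + 4·-5 + 2·-4 = -12
  a_5 = -2·-12 + 4·-8 + 2·-5 = -18
  a_6 = -2·-18 + 4·-12 + 2·-8 = -28
  a_7 = -2·-28 + 4·-18 + 2·-12 = -40
  a_8 = -2·-40 + 4·-28 + 2·-18 = -68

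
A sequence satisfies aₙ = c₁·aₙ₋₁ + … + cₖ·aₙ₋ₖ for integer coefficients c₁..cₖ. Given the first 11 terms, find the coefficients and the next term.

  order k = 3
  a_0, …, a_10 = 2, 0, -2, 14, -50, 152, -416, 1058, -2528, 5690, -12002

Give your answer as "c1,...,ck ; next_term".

-4,-3,3 ; 23354

  a_3 = -4·-2 + -3·0 + 3·2 = 14
  a_4 = -4·14 + -3·-2 + 3·0 = -50
  a_5 = -4·-50 + -3·14 + 3·-2 = 152
  a_6 = -4·152 + -3·-50 + 3·14 = -416
  a_7 = -4·-416 + -3·152 + 3·-50 = 1058
  a_8 = -4·1058 + -3·-416 + 3·152 = -2528
  a_9 = -4·-2528 + -3·1058 + 3·-416 = 5690
  a_10 = -4·5690 + -3·-2528 + 3·1058 = -12002
  a_11 = -4·-12002 + -3·5690 + 3·-2528 = 23354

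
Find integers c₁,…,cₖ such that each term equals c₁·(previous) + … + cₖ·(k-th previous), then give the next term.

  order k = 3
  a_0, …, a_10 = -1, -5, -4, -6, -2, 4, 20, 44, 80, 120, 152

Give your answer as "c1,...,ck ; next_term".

2,0,-2 ; 144

  a_3 = 2·-4 + 0·-5 + -2·-1 = -6
  a_4 = 2·-6 + 0·-4 + -2·-5 = -2
  a_5 = 2·-2 + 0·-6 + -2·-4 = 4
  a_6 = 2·4 + 0·-2 + -2·-6 = 20
  a_7 = 2·20 + 0·4 + -2·-2 = 44
  a_8 = 2·44 + 0·20 + -2·4 = 80
  a_9 = 2·80 + 0·44 + -2·20 = 120
  a_10 = 2·120 + 0·80 + -2·44 = 152
  a_11 = 2·152 + 0·120 + -2·80 = 144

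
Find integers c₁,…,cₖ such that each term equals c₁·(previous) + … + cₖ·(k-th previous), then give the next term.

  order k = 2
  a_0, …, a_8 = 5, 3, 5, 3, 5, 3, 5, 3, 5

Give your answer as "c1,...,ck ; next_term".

  a_2 = 0·3 + 1·5 = 5
  a_3 = 0·5 + 1·3 = 3
  a_4 = 0·3 + 1·5 = 5
  a_5 = 0·5 + 1·3 = 3
  a_6 = 0·3 + 1·5 = 5
  a_7 = 0·5 + 1·3 = 3
  a_8 = 0·3 + 1·5 = 5
  a_9 = 0·5 + 1·3 = 3

0,1 ; 3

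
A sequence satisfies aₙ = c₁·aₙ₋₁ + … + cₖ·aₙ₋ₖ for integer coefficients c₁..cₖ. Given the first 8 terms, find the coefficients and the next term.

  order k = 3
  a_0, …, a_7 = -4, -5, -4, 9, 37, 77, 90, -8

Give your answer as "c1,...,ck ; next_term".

2,-1,-3 ; -337

  a_3 = 2·-4 + -1·-5 + -3·-4 = 9
  a_4 = 2·9 + -1·-4 + -3·-5 = 37
  a_5 = 2·37 + -1·9 + -3·-4 = 77
  a_6 = 2·77 + -1·37 + -3·9 = 90
  a_7 = 2·90 + -1·77 + -3·37 = -8
  a_8 = 2·-8 + -1·90 + -3·77 = -337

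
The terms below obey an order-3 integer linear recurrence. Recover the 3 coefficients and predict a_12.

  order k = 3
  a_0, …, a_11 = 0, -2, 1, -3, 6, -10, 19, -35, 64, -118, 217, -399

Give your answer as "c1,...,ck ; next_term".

  a_3 = -1·1 + 1·-2 + -1·0 = -3
  a_4 = -1·-3 + 1·1 + -1·-2 = 6
  a_5 = -1·6 + 1·-3 + -1·1 = -10
  a_6 = -1·-10 + 1·6 + -1·-3 = 19
  a_7 = -1·19 + 1·-10 + -1·6 = -35
  a_8 = -1·-35 + 1·19 + -1·-10 = 64
  a_9 = -1·64 + 1·-35 + -1·19 = -118
  a_10 = -1·-118 + 1·64 + -1·-35 = 217
  a_11 = -1·217 + 1·-118 + -1·64 = -399
  a_12 = -1·-399 + 1·217 + -1·-118 = 734

-1,1,-1 ; 734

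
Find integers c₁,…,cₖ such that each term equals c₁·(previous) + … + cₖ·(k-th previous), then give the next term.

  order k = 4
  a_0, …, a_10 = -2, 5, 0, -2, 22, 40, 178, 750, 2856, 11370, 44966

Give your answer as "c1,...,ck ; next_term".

3,3,4,-4 ; 177432

  a_4 = 3·-2 + 3·0 + 4·5 + -4·-2 = 22
  a_5 = 3·22 + 3·-2 + 4·0 + -4·5 = 40
  a_6 = 3·40 + 3·22 + 4·-2 + -4·0 = 178
  a_7 = 3·178 + 3·40 + 4·22 + -4·-2 = 750
  a_8 = 3·750 + 3·178 + 4·40 + -4·22 = 2856
  a_9 = 3·2856 + 3·750 + 4·178 + -4·40 = 11370
  a_10 = 3·11370 + 3·2856 + 4·750 + -4·178 = 44966
  a_11 = 3·44966 + 3·11370 + 4·2856 + -4·750 = 177432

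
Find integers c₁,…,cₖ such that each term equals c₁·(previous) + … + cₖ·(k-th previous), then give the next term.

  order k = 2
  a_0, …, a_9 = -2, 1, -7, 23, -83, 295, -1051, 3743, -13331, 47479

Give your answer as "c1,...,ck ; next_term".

  a_2 = -3·1 + 2·-2 = -7
  a_3 = -3·-7 + 2·1 = 23
  a_4 = -3·23 + 2·-7 = -83
  a_5 = -3·-83 + 2·23 = 295
  a_6 = -3·295 + 2·-83 = -1051
  a_7 = -3·-1051 + 2·295 = 3743
  a_8 = -3·3743 + 2·-1051 = -13331
  a_9 = -3·-13331 + 2·3743 = 47479
  a_10 = -3·47479 + 2·-13331 = -169099

-3,2 ; -169099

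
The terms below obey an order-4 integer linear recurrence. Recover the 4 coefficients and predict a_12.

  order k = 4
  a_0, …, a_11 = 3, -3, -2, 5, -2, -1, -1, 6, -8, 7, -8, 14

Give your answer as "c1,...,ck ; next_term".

-1,0,0,1 ; -22

  a_4 = -1·5 + 0·-2 + 0·-3 + 1·3 = -2
  a_5 = -1·-2 + 0·5 + 0·-2 + 1·-3 = -1
  a_6 = -1·-1 + 0·-2 + 0·5 + 1·-2 = -1
  a_7 = -1·-1 + 0·-1 + 0·-2 + 1·5 = 6
  a_8 = -1·6 + 0·-1 + 0·-1 + 1·-2 = -8
  a_9 = -1·-8 + 0·6 + 0·-1 + 1·-1 = 7
  a_10 = -1·7 + 0·-8 + 0·6 + 1·-1 = -8
  a_11 = -1·-8 + 0·7 + 0·-8 + 1·6 = 14
  a_12 = -1·14 + 0·-8 + 0·7 + 1·-8 = -22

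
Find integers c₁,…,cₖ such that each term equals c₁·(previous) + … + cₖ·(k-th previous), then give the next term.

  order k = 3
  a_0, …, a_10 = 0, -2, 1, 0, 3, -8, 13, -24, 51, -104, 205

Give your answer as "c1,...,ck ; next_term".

  a_3 = -2·1 + -1·-2 + -2·0 = 0
  a_4 = -2·0 + -1·1 + -2·-2 = 3
  a_5 = -2·3 + -1·0 + -2·1 = -8
  a_6 = -2·-8 + -1·3 + -2·0 = 13
  a_7 = -2·13 + -1·-8 + -2·3 = -24
  a_8 = -2·-24 + -1·13 + -2·-8 = 51
  a_9 = -2·51 + -1·-24 + -2·13 = -104
  a_10 = -2·-104 + -1·51 + -2·-24 = 205
  a_11 = -2·205 + -1·-104 + -2·51 = -408

-2,-1,-2 ; -408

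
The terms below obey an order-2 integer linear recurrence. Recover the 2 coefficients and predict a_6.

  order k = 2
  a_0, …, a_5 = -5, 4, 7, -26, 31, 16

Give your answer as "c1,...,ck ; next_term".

-2,-3 ; -125

  a_2 = -2·4 + -3·-5 = 7
  a_3 = -2·7 + -3·4 = -26
  a_4 = -2·-26 + -3·7 = 31
  a_5 = -2·31 + -3·-26 = 16
  a_6 = -2·16 + -3·31 = -125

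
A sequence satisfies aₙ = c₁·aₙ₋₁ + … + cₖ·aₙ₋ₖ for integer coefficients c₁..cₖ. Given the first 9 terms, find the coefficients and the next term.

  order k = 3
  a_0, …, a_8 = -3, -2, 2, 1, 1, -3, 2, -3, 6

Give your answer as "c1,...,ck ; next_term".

  a_3 = -1·2 + 0·-2 + -1·-3 = 1
  a_4 = -1·1 + 0·2 + -1·-2 = 1
  a_5 = -1·1 + 0·1 + -1·2 = -3
  a_6 = -1·-3 + 0·1 + -1·1 = 2
  a_7 = -1·2 + 0·-3 + -1·1 = -3
  a_8 = -1·-3 + 0·2 + -1·-3 = 6
  a_9 = -1·6 + 0·-3 + -1·2 = -8

-1,0,-1 ; -8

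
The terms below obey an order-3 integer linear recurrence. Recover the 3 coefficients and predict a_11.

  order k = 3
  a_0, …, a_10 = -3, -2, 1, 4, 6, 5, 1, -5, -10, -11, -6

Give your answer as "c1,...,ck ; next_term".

  a_3 = 1·1 + 0·-2 + -1·-3 = 4
  a_4 = 1·4 + 0·1 + -1·-2 = 6
  a_5 = 1·6 + 0·4 + -1·1 = 5
  a_6 = 1·5 + 0·6 + -1·4 = 1
  a_7 = 1·1 + 0·5 + -1·6 = -5
  a_8 = 1·-5 + 0·1 + -1·5 = -10
  a_9 = 1·-10 + 0·-5 + -1·1 = -11
  a_10 = 1·-11 + 0·-10 + -1·-5 = -6
  a_11 = 1·-6 + 0·-11 + -1·-10 = 4

1,0,-1 ; 4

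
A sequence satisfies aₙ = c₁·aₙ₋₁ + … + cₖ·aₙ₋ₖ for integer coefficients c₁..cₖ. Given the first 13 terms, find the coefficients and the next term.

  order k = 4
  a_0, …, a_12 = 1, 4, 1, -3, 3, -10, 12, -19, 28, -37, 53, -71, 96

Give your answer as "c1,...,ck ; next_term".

-1,1,0,-1 ; -130

  a_4 = -1·-3 + 1·1 + 0·4 + -1·1 = 3
  a_5 = -1·3 + 1·-3 + 0·1 + -1·4 = -10
  a_6 = -1·-10 + 1·3 + 0·-3 + -1·1 = 12
  a_7 = -1·12 + 1·-10 + 0·3 + -1·-3 = -19
  a_8 = -1·-19 + 1·12 + 0·-10 + -1·3 = 28
  a_9 = -1·28 + 1·-19 + 0·12 + -1·-10 = -37
  a_10 = -1·-37 + 1·28 + 0·-19 + -1·12 = 53
  a_11 = -1·53 + 1·-37 + 0·28 + -1·-19 = -71
  a_12 = -1·-71 + 1·53 + 0·-37 + -1·28 = 96
  a_13 = -1·96 + 1·-71 + 0·53 + -1·-37 = -130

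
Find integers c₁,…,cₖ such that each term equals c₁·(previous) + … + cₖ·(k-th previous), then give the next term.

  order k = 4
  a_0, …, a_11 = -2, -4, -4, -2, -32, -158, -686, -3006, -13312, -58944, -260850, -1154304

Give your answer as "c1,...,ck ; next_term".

4,1,3,4 ; -5108146

  a_4 = 4·-2 + 1·-4 + 3·-4 + 4·-2 = -32
  a_5 = 4·-32 + 1·-2 + 3·-4 + 4·-4 = -158
  a_6 = 4·-158 + 1·-32 + 3·-2 + 4·-4 = -686
  a_7 = 4·-686 + 1·-158 + 3·-32 + 4·-2 = -3006
  a_8 = 4·-3006 + 1·-686 + 3·-158 + 4·-32 = -13312
  a_9 = 4·-13312 + 1·-3006 + 3·-686 + 4·-158 = -58944
  a_10 = 4·-58944 + 1·-13312 + 3·-3006 + 4·-686 = -260850
  a_11 = 4·-260850 + 1·-58944 + 3·-13312 + 4·-3006 = -1154304
  a_12 = 4·-1154304 + 1·-260850 + 3·-58944 + 4·-13312 = -5108146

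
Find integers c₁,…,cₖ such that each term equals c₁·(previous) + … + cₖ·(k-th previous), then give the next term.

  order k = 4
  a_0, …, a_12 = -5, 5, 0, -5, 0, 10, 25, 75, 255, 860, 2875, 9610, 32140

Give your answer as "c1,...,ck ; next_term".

  a_4 = 4·-5 + -3·0 + 3·5 + -1·-5 = 0
  a_5 = 4·0 + -3·-5 + 3·0 + -1·5 = 10
  a_6 = 4·10 + -3·0 + 3·-5 + -1·0 = 25
  a_7 = 4·25 + -3·10 + 3·0 + -1·-5 = 75
  a_8 = 4·75 + -3·25 + 3·10 + -1·0 = 255
  a_9 = 4·255 + -3·75 + 3·25 + -1·10 = 860
  a_10 = 4·860 + -3·255 + 3·75 + -1·25 = 2875
  a_11 = 4·2875 + -3·860 + 3·255 + -1·75 = 9610
  a_12 = 4·9610 + -3·2875 + 3·860 + -1·255 = 32140
  a_13 = 4·32140 + -3·9610 + 3·2875 + -1·860 = 107495

4,-3,3,-1 ; 107495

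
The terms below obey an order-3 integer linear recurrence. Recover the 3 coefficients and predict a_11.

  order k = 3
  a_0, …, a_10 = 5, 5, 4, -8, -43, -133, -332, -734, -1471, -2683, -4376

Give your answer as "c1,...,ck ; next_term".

3,-1,-3 ; -6032

  a_3 = 3·4 + -1·5 + -3·5 = -8
  a_4 = 3·-8 + -1·4 + -3·5 = -43
  a_5 = 3·-43 + -1·-8 + -3·4 = -133
  a_6 = 3·-133 + -1·-43 + -3·-8 = -332
  a_7 = 3·-332 + -1·-133 + -3·-43 = -734
  a_8 = 3·-734 + -1·-332 + -3·-133 = -1471
  a_9 = 3·-1471 + -1·-734 + -3·-332 = -2683
  a_10 = 3·-2683 + -1·-1471 + -3·-734 = -4376
  a_11 = 3·-4376 + -1·-2683 + -3·-1471 = -6032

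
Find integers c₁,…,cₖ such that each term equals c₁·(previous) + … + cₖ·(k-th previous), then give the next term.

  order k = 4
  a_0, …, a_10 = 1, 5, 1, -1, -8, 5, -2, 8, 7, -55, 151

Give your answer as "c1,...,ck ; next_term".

  a_4 = -3·-1 + -2·1 + -1·5 + -4·1 = -8
  a_5 = -3·-8 + -2·-1 + -1·1 + -4·5 = 5
  a_6 = -3·5 + -2·-8 + -1·-1 + -4·1 = -2
  a_7 = -3·-2 + -2·5 + -1·-8 + -4·-1 = 8
  a_8 = -3·8 + -2·-2 + -1·5 + -4·-8 = 7
  a_9 = -3·7 + -2·8 + -1·-2 + -4·5 = -55
  a_10 = -3·-55 + -2·7 + -1·8 + -4·-2 = 151
  a_11 = -3·151 + -2·-55 + -1·7 + -4·8 = -382

-3,-2,-1,-4 ; -382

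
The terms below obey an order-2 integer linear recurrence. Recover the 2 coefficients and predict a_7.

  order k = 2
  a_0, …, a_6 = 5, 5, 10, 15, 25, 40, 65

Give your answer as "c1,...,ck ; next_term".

1,1 ; 105

  a_2 = 1·5 + 1·5 = 10
  a_3 = 1·10 + 1·5 = 15
  a_4 = 1·15 + 1·10 = 25
  a_5 = 1·25 + 1·15 = 40
  a_6 = 1·40 + 1·25 = 65
  a_7 = 1·65 + 1·40 = 105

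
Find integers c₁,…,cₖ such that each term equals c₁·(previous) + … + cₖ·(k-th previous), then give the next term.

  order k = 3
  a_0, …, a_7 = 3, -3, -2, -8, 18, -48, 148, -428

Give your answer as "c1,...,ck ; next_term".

-2,2,-2 ; 1248

  a_3 = -2·-2 + 2·-3 + -2·3 = -8
  a_4 = -2·-8 + 2·-2 + -2·-3 = 18
  a_5 = -2·18 + 2·-8 + -2·-2 = -48
  a_6 = -2·-48 + 2·18 + -2·-8 = 148
  a_7 = -2·148 + 2·-48 + -2·18 = -428
  a_8 = -2·-428 + 2·148 + -2·-48 = 1248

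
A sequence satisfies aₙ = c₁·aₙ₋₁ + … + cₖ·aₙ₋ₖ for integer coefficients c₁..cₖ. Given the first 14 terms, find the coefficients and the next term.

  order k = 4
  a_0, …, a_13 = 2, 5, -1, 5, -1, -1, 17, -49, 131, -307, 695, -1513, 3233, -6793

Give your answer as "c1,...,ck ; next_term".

-2,2,3,-2 ; 14123

  a_4 = -2·5 + 2·-1 + 3·5 + -2·2 = -1
  a_5 = -2·-1 + 2·5 + 3·-1 + -2·5 = -1
  a_6 = -2·-1 + 2·-1 + 3·5 + -2·-1 = 17
  a_7 = -2·17 + 2·-1 + 3·-1 + -2·5 = -49
  a_8 = -2·-49 + 2·17 + 3·-1 + -2·-1 = 131
  a_9 = -2·131 + 2·-49 + 3·17 + -2·-1 = -307
  a_10 = -2·-307 + 2·131 + 3·-49 + -2·17 = 695
  a_11 = -2·695 + 2·-307 + 3·131 + -2·-49 = -1513
  a_12 = -2·-1513 + 2·695 + 3·-307 + -2·131 = 3233
  a_13 = -2·3233 + 2·-1513 + 3·695 + -2·-307 = -6793
  a_14 = -2·-6793 + 2·3233 + 3·-1513 + -2·695 = 14123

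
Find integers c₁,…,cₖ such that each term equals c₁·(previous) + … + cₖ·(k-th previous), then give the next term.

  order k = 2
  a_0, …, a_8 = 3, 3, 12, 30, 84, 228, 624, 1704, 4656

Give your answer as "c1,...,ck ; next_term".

2,2 ; 12720

  a_2 = 2·3 + 2·3 = 12
  a_3 = 2·12 + 2·3 = 30
  a_4 = 2·30 + 2·12 = 84
  a_5 = 2·84 + 2·30 = 228
  a_6 = 2·228 + 2·84 = 624
  a_7 = 2·624 + 2·228 = 1704
  a_8 = 2·1704 + 2·624 = 4656
  a_9 = 2·4656 + 2·1704 = 12720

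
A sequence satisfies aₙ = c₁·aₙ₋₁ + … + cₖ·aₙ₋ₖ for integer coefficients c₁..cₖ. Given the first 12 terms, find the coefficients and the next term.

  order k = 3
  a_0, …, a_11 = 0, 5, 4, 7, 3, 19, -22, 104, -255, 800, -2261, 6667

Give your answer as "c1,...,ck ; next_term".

-2,3,1 ; -19317

  a_3 = -2·4 + 3·5 + 1·0 = 7
  a_4 = -2·7 + 3·4 + 1·5 = 3
  a_5 = -2·3 + 3·7 + 1·4 = 19
  a_6 = -2·19 + 3·3 + 1·7 = -22
  a_7 = -2·-22 + 3·19 + 1·3 = 104
  a_8 = -2·104 + 3·-22 + 1·19 = -255
  a_9 = -2·-255 + 3·104 + 1·-22 = 800
  a_10 = -2·800 + 3·-255 + 1·104 = -2261
  a_11 = -2·-2261 + 3·800 + 1·-255 = 6667
  a_12 = -2·6667 + 3·-2261 + 1·800 = -19317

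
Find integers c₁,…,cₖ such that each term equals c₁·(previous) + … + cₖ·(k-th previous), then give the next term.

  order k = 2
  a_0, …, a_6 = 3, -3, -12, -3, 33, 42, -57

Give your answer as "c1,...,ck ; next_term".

1,-3 ; -183

  a_2 = 1·-3 + -3·3 = -12
  a_3 = 1·-12 + -3·-3 = -3
  a_4 = 1·-3 + -3·-12 = 33
  a_5 = 1·33 + -3·-3 = 42
  a_6 = 1·42 + -3·33 = -57
  a_7 = 1·-57 + -3·42 = -183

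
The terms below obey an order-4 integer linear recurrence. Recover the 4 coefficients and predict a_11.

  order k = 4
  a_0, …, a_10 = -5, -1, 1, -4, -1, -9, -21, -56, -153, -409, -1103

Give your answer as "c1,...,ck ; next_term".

2,2,0,-1 ; -2968

  a_4 = 2·-4 + 2·1 + 0·-1 + -1·-5 = -1
  a_5 = 2·-1 + 2·-4 + 0·1 + -1·-1 = -9
  a_6 = 2·-9 + 2·-1 + 0·-4 + -1·1 = -21
  a_7 = 2·-21 + 2·-9 + 0·-1 + -1·-4 = -56
  a_8 = 2·-56 + 2·-21 + 0·-9 + -1·-1 = -153
  a_9 = 2·-153 + 2·-56 + 0·-21 + -1·-9 = -409
  a_10 = 2·-409 + 2·-153 + 0·-56 + -1·-21 = -1103
  a_11 = 2·-1103 + 2·-409 + 0·-153 + -1·-56 = -2968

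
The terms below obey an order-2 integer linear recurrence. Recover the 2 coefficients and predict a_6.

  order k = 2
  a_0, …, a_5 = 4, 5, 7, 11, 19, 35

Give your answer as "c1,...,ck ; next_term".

3,-2 ; 67

  a_2 = 3·5 + -2·4 = 7
  a_3 = 3·7 + -2·5 = 11
  a_4 = 3·11 + -2·7 = 19
  a_5 = 3·19 + -2·11 = 35
  a_6 = 3·35 + -2·19 = 67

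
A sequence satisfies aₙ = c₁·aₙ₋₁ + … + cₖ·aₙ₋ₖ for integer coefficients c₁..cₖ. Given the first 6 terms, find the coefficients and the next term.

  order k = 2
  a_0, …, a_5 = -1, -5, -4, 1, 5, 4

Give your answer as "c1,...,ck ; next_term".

  a_2 = 1·-5 + -1·-1 = -4
  a_3 = 1·-4 + -1·-5 = 1
  a_4 = 1·1 + -1·-4 = 5
  a_5 = 1·5 + -1·1 = 4
  a_6 = 1·4 + -1·5 = -1

1,-1 ; -1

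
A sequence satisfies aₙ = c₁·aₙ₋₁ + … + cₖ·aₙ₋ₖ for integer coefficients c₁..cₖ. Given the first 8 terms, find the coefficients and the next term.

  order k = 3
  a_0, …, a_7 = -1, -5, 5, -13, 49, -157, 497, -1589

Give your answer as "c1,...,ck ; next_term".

-3,0,-2 ; 5081

  a_3 = -3·5 + 0·-5 + -2·-1 = -13
  a_4 = -3·-13 + 0·5 + -2·-5 = 49
  a_5 = -3·49 + 0·-13 + -2·5 = -157
  a_6 = -3·-157 + 0·49 + -2·-13 = 497
  a_7 = -3·497 + 0·-157 + -2·49 = -1589
  a_8 = -3·-1589 + 0·497 + -2·-157 = 5081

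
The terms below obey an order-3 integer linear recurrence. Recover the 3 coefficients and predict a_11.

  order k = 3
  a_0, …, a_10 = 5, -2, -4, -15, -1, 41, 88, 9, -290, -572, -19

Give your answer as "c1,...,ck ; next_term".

  a_3 = 1·-4 + -2·-2 + -3·5 = -15
  a_4 = 1·-15 + -2·-4 + -3·-2 = -1
  a_5 = 1·-1 + -2·-15 + -3·-4 = 41
  a_6 = 1·41 + -2·-1 + -3·-15 = 88
  a_7 = 1·88 + -2·41 + -3·-1 = 9
  a_8 = 1·9 + -2·88 + -3·41 = -290
  a_9 = 1·-290 + -2·9 + -3·88 = -572
  a_10 = 1·-572 + -2·-290 + -3·9 = -19
  a_11 = 1·-19 + -2·-572 + -3·-290 = 1995

1,-2,-3 ; 1995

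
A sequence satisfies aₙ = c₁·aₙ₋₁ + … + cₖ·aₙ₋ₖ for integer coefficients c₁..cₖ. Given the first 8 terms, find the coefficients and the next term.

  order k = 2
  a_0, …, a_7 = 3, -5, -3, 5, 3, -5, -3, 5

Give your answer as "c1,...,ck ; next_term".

0,-1 ; 3

  a_2 = 0·-5 + -1·3 = -3
  a_3 = 0·-3 + -1·-5 = 5
  a_4 = 0·5 + -1·-3 = 3
  a_5 = 0·3 + -1·5 = -5
  a_6 = 0·-5 + -1·3 = -3
  a_7 = 0·-3 + -1·-5 = 5
  a_8 = 0·5 + -1·-3 = 3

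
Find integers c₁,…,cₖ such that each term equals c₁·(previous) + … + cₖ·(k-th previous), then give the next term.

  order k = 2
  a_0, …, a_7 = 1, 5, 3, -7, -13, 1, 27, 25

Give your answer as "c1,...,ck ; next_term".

1,-2 ; -29

  a_2 = 1·5 + -2·1 = 3
  a_3 = 1·3 + -2·5 = -7
  a_4 = 1·-7 + -2·3 = -13
  a_5 = 1·-13 + -2·-7 = 1
  a_6 = 1·1 + -2·-13 = 27
  a_7 = 1·27 + -2·1 = 25
  a_8 = 1·25 + -2·27 = -29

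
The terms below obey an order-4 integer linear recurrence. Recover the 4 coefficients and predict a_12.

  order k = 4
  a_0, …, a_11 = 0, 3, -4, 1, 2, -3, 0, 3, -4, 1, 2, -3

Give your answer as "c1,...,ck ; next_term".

  a_4 = -1·1 + 0·-4 + 1·3 + 1·0 = 2
  a_5 = -1·2 + 0·1 + 1·-4 + 1·3 = -3
  a_6 = -1·-3 + 0·2 + 1·1 + 1·-4 = 0
  a_7 = -1·0 + 0·-3 + 1·2 + 1·1 = 3
  a_8 = -1·3 + 0·0 + 1·-3 + 1·2 = -4
  a_9 = -1·-4 + 0·3 + 1·0 + 1·-3 = 1
  a_10 = -1·1 + 0·-4 + 1·3 + 1·0 = 2
  a_11 = -1·2 + 0·1 + 1·-4 + 1·3 = -3
  a_12 = -1·-3 + 0·2 + 1·1 + 1·-4 = 0

-1,0,1,1 ; 0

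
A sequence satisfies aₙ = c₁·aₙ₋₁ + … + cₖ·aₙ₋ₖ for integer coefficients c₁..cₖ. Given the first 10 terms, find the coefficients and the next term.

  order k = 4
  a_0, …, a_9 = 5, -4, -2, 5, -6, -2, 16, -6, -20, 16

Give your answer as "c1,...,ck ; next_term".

  a_4 = 0·5 + -2·-2 + 0·-4 + -2·5 = -6
  a_5 = 0·-6 + -2·5 + 0·-2 + -2·-4 = -2
  a_6 = 0·-2 + -2·-6 + 0·5 + -2·-2 = 16
  a_7 = 0·16 + -2·-2 + 0·-6 + -2·5 = -6
  a_8 = 0·-6 + -2·16 + 0·-2 + -2·-6 = -20
  a_9 = 0·-20 + -2·-6 + 0·16 + -2·-2 = 16
  a_10 = 0·16 + -2·-20 + 0·-6 + -2·16 = 8

0,-2,0,-2 ; 8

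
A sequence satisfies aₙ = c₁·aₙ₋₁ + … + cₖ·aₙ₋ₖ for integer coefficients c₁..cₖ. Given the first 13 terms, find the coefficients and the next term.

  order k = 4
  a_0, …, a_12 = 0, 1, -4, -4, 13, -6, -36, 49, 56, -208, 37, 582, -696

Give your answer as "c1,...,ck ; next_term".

-1,-2,1,3 ; -1055

  a_4 = -1·-4 + -2·-4 + 1·1 + 3·0 = 13
  a_5 = -1·13 + -2·-4 + 1·-4 + 3·1 = -6
  a_6 = -1·-6 + -2·13 + 1·-4 + 3·-4 = -36
  a_7 = -1·-36 + -2·-6 + 1·13 + 3·-4 = 49
  a_8 = -1·49 + -2·-36 + 1·-6 + 3·13 = 56
  a_9 = -1·56 + -2·49 + 1·-36 + 3·-6 = -208
  a_10 = -1·-208 + -2·56 + 1·49 + 3·-36 = 37
  a_11 = -1·37 + -2·-208 + 1·56 + 3·49 = 582
  a_12 = -1·582 + -2·37 + 1·-208 + 3·56 = -696
  a_13 = -1·-696 + -2·582 + 1·37 + 3·-208 = -1055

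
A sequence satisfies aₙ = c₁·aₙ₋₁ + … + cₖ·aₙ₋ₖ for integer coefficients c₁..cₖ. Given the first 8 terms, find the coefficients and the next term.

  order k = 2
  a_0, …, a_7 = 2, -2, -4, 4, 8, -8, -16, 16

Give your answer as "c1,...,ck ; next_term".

  a_2 = 0·-2 + -2·2 = -4
  a_3 = 0·-4 + -2·-2 = 4
  a_4 = 0·4 + -2·-4 = 8
  a_5 = 0·8 + -2·4 = -8
  a_6 = 0·-8 + -2·8 = -16
  a_7 = 0·-16 + -2·-8 = 16
  a_8 = 0·16 + -2·-16 = 32

0,-2 ; 32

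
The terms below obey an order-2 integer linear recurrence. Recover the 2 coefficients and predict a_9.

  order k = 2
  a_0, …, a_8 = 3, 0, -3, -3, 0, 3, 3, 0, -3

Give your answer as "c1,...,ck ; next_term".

1,-1 ; -3

  a_2 = 1·0 + -1·3 = -3
  a_3 = 1·-3 + -1·0 = -3
  a_4 = 1·-3 + -1·-3 = 0
  a_5 = 1·0 + -1·-3 = 3
  a_6 = 1·3 + -1·0 = 3
  a_7 = 1·3 + -1·3 = 0
  a_8 = 1·0 + -1·3 = -3
  a_9 = 1·-3 + -1·0 = -3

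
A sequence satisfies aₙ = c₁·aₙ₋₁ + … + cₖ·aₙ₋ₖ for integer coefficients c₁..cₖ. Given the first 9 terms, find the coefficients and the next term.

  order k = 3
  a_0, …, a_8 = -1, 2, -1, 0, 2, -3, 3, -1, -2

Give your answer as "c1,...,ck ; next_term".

  a_3 = -1·-1 + 0·2 + 1·-1 = 0
  a_4 = -1·0 + 0·-1 + 1·2 = 2
  a_5 = -1·2 + 0·0 + 1·-1 = -3
  a_6 = -1·-3 + 0·2 + 1·0 = 3
  a_7 = -1·3 + 0·-3 + 1·2 = -1
  a_8 = -1·-1 + 0·3 + 1·-3 = -2
  a_9 = -1·-2 + 0·-1 + 1·3 = 5

-1,0,1 ; 5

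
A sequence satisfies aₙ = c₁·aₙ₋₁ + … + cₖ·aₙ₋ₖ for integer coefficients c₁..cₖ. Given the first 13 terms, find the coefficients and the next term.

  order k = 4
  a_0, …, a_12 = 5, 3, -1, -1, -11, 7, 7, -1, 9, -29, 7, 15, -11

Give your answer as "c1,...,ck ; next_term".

-1,-1,-1,-2 ; 47

  a_4 = -1·-1 + -1·-1 + -1·3 + -2·5 = -11
  a_5 = -1·-11 + -1·-1 + -1·-1 + -2·3 = 7
  a_6 = -1·7 + -1·-11 + -1·-1 + -2·-1 = 7
  a_7 = -1·7 + -1·7 + -1·-11 + -2·-1 = -1
  a_8 = -1·-1 + -1·7 + -1·7 + -2·-11 = 9
  a_9 = -1·9 + -1·-1 + -1·7 + -2·7 = -29
  a_10 = -1·-29 + -1·9 + -1·-1 + -2·7 = 7
  a_11 = -1·7 + -1·-29 + -1·9 + -2·-1 = 15
  a_12 = -1·15 + -1·7 + -1·-29 + -2·9 = -11
  a_13 = -1·-11 + -1·15 + -1·7 + -2·-29 = 47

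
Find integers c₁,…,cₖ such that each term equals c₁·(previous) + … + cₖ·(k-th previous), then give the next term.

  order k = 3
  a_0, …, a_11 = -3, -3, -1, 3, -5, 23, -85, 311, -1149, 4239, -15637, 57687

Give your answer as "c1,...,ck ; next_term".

-3,2,-2 ; -212813

  a_3 = -3·-1 + 2·-3 + -2·-3 = 3
  a_4 = -3·3 + 2·-1 + -2·-3 = -5
  a_5 = -3·-5 + 2·3 + -2·-1 = 23
  a_6 = -3·23 + 2·-5 + -2·3 = -85
  a_7 = -3·-85 + 2·23 + -2·-5 = 311
  a_8 = -3·311 + 2·-85 + -2·23 = -1149
  a_9 = -3·-1149 + 2·311 + -2·-85 = 4239
  a_10 = -3·4239 + 2·-1149 + -2·311 = -15637
  a_11 = -3·-15637 + 2·4239 + -2·-1149 = 57687
  a_12 = -3·57687 + 2·-15637 + -2·4239 = -212813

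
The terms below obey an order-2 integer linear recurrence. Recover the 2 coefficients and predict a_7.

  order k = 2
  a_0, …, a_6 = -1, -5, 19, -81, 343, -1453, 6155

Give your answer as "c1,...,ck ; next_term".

  a_2 = -4·-5 + 1·-1 = 19
  a_3 = -4·19 + 1·-5 = -81
  a_4 = -4·-81 + 1·19 = 343
  a_5 = -4·343 + 1·-81 = -1453
  a_6 = -4·-1453 + 1·343 = 6155
  a_7 = -4·6155 + 1·-1453 = -26073

-4,1 ; -26073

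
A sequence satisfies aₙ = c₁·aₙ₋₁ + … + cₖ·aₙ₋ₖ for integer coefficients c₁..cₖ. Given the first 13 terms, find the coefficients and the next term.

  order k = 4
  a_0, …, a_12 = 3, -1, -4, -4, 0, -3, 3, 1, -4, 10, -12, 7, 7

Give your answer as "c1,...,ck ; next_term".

-1,0,1,-1 ; -29

  a_4 = -1·-4 + 0·-4 + 1·-1 + -1·3 = 0
  a_5 = -1·0 + 0·-4 + 1·-4 + -1·-1 = -3
  a_6 = -1·-3 + 0·0 + 1·-4 + -1·-4 = 3
  a_7 = -1·3 + 0·-3 + 1·0 + -1·-4 = 1
  a_8 = -1·1 + 0·3 + 1·-3 + -1·0 = -4
  a_9 = -1·-4 + 0·1 + 1·3 + -1·-3 = 10
  a_10 = -1·10 + 0·-4 + 1·1 + -1·3 = -12
  a_11 = -1·-12 + 0·10 + 1·-4 + -1·1 = 7
  a_12 = -1·7 + 0·-12 + 1·10 + -1·-4 = 7
  a_13 = -1·7 + 0·7 + 1·-12 + -1·10 = -29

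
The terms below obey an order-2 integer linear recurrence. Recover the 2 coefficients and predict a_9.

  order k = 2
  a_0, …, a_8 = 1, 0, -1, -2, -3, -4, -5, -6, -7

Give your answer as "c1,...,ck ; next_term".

2,-1 ; -8

  a_2 = 2·0 + -1·1 = -1
  a_3 = 2·-1 + -1·0 = -2
  a_4 = 2·-2 + -1·-1 = -3
  a_5 = 2·-3 + -1·-2 = -4
  a_6 = 2·-4 + -1·-3 = -5
  a_7 = 2·-5 + -1·-4 = -6
  a_8 = 2·-6 + -1·-5 = -7
  a_9 = 2·-7 + -1·-6 = -8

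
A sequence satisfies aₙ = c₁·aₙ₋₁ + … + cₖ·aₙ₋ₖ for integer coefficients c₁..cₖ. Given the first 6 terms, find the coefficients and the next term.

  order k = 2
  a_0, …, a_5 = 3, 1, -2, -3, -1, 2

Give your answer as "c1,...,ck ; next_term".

  a_2 = 1·1 + -1·3 = -2
  a_3 = 1·-2 + -1·1 = -3
  a_4 = 1·-3 + -1·-2 = -1
  a_5 = 1·-1 + -1·-3 = 2
  a_6 = 1·2 + -1·-1 = 3

1,-1 ; 3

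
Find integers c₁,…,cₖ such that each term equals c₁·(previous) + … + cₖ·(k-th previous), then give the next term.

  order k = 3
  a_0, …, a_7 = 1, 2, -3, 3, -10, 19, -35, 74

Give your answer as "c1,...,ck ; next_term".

-1,1,-2 ; -147

  a_3 = -1·-3 + 1·2 + -2·1 = 3
  a_4 = -1·3 + 1·-3 + -2·2 = -10
  a_5 = -1·-10 + 1·3 + -2·-3 = 19
  a_6 = -1·19 + 1·-10 + -2·3 = -35
  a_7 = -1·-35 + 1·19 + -2·-10 = 74
  a_8 = -1·74 + 1·-35 + -2·19 = -147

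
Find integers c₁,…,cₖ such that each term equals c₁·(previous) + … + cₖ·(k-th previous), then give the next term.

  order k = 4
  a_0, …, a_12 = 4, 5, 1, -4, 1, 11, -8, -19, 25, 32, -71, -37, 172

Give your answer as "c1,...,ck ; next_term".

-1,-2,-1,1 ; 5

  a_4 = -1·-4 + -2·1 + -1·5 + 1·4 = 1
  a_5 = -1·1 + -2·-4 + -1·1 + 1·5 = 11
  a_6 = -1·11 + -2·1 + -1·-4 + 1·1 = -8
  a_7 = -1·-8 + -2·11 + -1·1 + 1·-4 = -19
  a_8 = -1·-19 + -2·-8 + -1·11 + 1·1 = 25
  a_9 = -1·25 + -2·-19 + -1·-8 + 1·11 = 32
  a_10 = -1·32 + -2·25 + -1·-19 + 1·-8 = -71
  a_11 = -1·-71 + -2·32 + -1·25 + 1·-19 = -37
  a_12 = -1·-37 + -2·-71 + -1·32 + 1·25 = 172
  a_13 = -1·172 + -2·-37 + -1·-71 + 1·32 = 5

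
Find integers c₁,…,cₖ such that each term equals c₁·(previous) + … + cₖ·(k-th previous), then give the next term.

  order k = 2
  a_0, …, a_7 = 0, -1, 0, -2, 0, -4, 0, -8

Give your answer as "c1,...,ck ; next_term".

  a_2 = 0·-1 + 2·0 = 0
  a_3 = 0·0 + 2·-1 = -2
  a_4 = 0·-2 + 2·0 = 0
  a_5 = 0·0 + 2·-2 = -4
  a_6 = 0·-4 + 2·0 = 0
  a_7 = 0·0 + 2·-4 = -8
  a_8 = 0·-8 + 2·0 = 0

0,2 ; 0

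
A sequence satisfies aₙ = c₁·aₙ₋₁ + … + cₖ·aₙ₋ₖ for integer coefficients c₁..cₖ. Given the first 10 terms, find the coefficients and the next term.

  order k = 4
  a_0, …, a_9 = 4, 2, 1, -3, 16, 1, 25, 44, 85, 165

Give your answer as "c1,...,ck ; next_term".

  a_4 = 0·-3 + 2·1 + 3·2 + 2·4 = 16
  a_5 = 0·16 + 2·-3 + 3·1 + 2·2 = 1
  a_6 = 0·1 + 2·16 + 3·-3 + 2·1 = 25
  a_7 = 0·25 + 2·1 + 3·16 + 2·-3 = 44
  a_8 = 0·44 + 2·25 + 3·1 + 2·16 = 85
  a_9 = 0·85 + 2·44 + 3·25 + 2·1 = 165
  a_10 = 0·165 + 2·85 + 3·44 + 2·25 = 352

0,2,3,2 ; 352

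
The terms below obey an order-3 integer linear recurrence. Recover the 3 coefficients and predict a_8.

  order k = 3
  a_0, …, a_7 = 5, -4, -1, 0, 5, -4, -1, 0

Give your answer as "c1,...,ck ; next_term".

  a_3 = -1·-1 + -1·-4 + -1·5 = 0
  a_4 = -1·0 + -1·-1 + -1·-4 = 5
  a_5 = -1·5 + -1·0 + -1·-1 = -4
  a_6 = -1·-4 + -1·5 + -1·0 = -1
  a_7 = -1·-1 + -1·-4 + -1·5 = 0
  a_8 = -1·0 + -1·-1 + -1·-4 = 5

-1,-1,-1 ; 5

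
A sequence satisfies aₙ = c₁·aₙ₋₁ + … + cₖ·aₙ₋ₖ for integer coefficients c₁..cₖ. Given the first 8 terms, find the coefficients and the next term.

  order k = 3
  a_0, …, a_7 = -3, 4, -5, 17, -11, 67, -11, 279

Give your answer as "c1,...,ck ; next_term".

  a_3 = 1·-5 + 4·4 + -2·-3 = 17
  a_4 = 1·17 + 4·-5 + -2·4 = -11
  a_5 = 1·-11 + 4·17 + -2·-5 = 67
  a_6 = 1·67 + 4·-11 + -2·17 = -11
  a_7 = 1·-11 + 4·67 + -2·-11 = 279
  a_8 = 1·279 + 4·-11 + -2·67 = 101

1,4,-2 ; 101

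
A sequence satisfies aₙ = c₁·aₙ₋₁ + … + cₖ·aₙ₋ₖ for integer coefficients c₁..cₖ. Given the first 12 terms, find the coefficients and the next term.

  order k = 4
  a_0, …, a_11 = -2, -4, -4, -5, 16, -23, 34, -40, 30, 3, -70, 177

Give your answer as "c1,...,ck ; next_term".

-2,-1,0,-1 ; -314

  a_4 = -2·-5 + -1·-4 + 0·-4 + -1·-2 = 16
  a_5 = -2·16 + -1·-5 + 0·-4 + -1·-4 = -23
  a_6 = -2·-23 + -1·16 + 0·-5 + -1·-4 = 34
  a_7 = -2·34 + -1·-23 + 0·16 + -1·-5 = -40
  a_8 = -2·-40 + -1·34 + 0·-23 + -1·16 = 30
  a_9 = -2·30 + -1·-40 + 0·34 + -1·-23 = 3
  a_10 = -2·3 + -1·30 + 0·-40 + -1·34 = -70
  a_11 = -2·-70 + -1·3 + 0·30 + -1·-40 = 177
  a_12 = -2·177 + -1·-70 + 0·3 + -1·30 = -314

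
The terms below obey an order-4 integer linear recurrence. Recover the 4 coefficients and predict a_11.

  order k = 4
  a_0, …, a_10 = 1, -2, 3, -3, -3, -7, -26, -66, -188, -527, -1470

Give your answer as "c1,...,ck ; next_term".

2,2,1,-1 ; -4116

  a_4 = 2·-3 + 2·3 + 1·-2 + -1·1 = -3
  a_5 = 2·-3 + 2·-3 + 1·3 + -1·-2 = -7
  a_6 = 2·-7 + 2·-3 + 1·-3 + -1·3 = -26
  a_7 = 2·-26 + 2·-7 + 1·-3 + -1·-3 = -66
  a_8 = 2·-66 + 2·-26 + 1·-7 + -1·-3 = -188
  a_9 = 2·-188 + 2·-66 + 1·-26 + -1·-7 = -527
  a_10 = 2·-527 + 2·-188 + 1·-66 + -1·-26 = -1470
  a_11 = 2·-1470 + 2·-527 + 1·-188 + -1·-66 = -4116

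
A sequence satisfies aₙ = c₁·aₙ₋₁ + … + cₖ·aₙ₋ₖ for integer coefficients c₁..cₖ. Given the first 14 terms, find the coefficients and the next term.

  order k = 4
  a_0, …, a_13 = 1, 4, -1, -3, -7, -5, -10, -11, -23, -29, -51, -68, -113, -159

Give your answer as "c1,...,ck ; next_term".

1,1,-1,1 ; -255

  a_4 = 1·-3 + 1·-1 + -1·4 + 1·1 = -7
  a_5 = 1·-7 + 1·-3 + -1·-1 + 1·4 = -5
  a_6 = 1·-5 + 1·-7 + -1·-3 + 1·-1 = -10
  a_7 = 1·-10 + 1·-5 + -1·-7 + 1·-3 = -11
  a_8 = 1·-11 + 1·-10 + -1·-5 + 1·-7 = -23
  a_9 = 1·-23 + 1·-11 + -1·-10 + 1·-5 = -29
  a_10 = 1·-29 + 1·-23 + -1·-11 + 1·-10 = -51
  a_11 = 1·-51 + 1·-29 + -1·-23 + 1·-11 = -68
  a_12 = 1·-68 + 1·-51 + -1·-29 + 1·-23 = -113
  a_13 = 1·-113 + 1·-68 + -1·-51 + 1·-29 = -159
  a_14 = 1·-159 + 1·-113 + -1·-68 + 1·-51 = -255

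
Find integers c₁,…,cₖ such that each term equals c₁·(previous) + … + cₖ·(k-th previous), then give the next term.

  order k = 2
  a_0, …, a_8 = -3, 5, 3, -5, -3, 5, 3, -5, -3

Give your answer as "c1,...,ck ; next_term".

0,-1 ; 5

  a_2 = 0·5 + -1·-3 = 3
  a_3 = 0·3 + -1·5 = -5
  a_4 = 0·-5 + -1·3 = -3
  a_5 = 0·-3 + -1·-5 = 5
  a_6 = 0·5 + -1·-3 = 3
  a_7 = 0·3 + -1·5 = -5
  a_8 = 0·-5 + -1·3 = -3
  a_9 = 0·-3 + -1·-5 = 5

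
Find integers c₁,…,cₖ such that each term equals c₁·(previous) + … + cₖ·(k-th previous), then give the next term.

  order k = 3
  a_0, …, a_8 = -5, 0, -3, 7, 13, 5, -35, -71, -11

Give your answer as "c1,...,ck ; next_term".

  a_3 = 1·-3 + -2·0 + -2·-5 = 7
  a_4 = 1·7 + -2·-3 + -2·0 = 13
  a_5 = 1·13 + -2·7 + -2·-3 = 5
  a_6 = 1·5 + -2·13 + -2·7 = -35
  a_7 = 1·-35 + -2·5 + -2·13 = -71
  a_8 = 1·-71 + -2·-35 + -2·5 = -11
  a_9 = 1·-11 + -2·-71 + -2·-35 = 201

1,-2,-2 ; 201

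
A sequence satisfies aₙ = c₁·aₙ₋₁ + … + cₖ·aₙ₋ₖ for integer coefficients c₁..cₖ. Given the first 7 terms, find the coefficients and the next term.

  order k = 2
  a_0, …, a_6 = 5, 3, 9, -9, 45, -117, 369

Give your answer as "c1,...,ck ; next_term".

-2,3 ; -1089

  a_2 = -2·3 + 3·5 = 9
  a_3 = -2·9 + 3·3 = -9
  a_4 = -2·-9 + 3·9 = 45
  a_5 = -2·45 + 3·-9 = -117
  a_6 = -2·-117 + 3·45 = 369
  a_7 = -2·369 + 3·-117 = -1089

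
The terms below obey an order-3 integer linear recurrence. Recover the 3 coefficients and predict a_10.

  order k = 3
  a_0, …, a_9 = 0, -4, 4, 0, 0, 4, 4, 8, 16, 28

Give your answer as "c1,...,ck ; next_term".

  a_3 = 1·4 + 1·-4 + 1·0 = 0
  a_4 = 1·0 + 1·4 + 1·-4 = 0
  a_5 = 1·0 + 1·0 + 1·4 = 4
  a_6 = 1·4 + 1·0 + 1·0 = 4
  a_7 = 1·4 + 1·4 + 1·0 = 8
  a_8 = 1·8 + 1·4 + 1·4 = 16
  a_9 = 1·16 + 1·8 + 1·4 = 28
  a_10 = 1·28 + 1·16 + 1·8 = 52

1,1,1 ; 52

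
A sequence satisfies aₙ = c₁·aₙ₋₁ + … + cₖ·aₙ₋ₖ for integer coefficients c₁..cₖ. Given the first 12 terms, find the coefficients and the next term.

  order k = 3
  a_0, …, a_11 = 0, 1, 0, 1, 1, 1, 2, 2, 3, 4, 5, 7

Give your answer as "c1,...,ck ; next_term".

  a_3 = 0·0 + 1·1 + 1·0 = 1
  a_4 = 0·1 + 1·0 + 1·1 = 1
  a_5 = 0·1 + 1·1 + 1·0 = 1
  a_6 = 0·1 + 1·1 + 1·1 = 2
  a_7 = 0·2 + 1·1 + 1·1 = 2
  a_8 = 0·2 + 1·2 + 1·1 = 3
  a_9 = 0·3 + 1·2 + 1·2 = 4
  a_10 = 0·4 + 1·3 + 1·2 = 5
  a_11 = 0·5 + 1·4 + 1·3 = 7
  a_12 = 0·7 + 1·5 + 1·4 = 9

0,1,1 ; 9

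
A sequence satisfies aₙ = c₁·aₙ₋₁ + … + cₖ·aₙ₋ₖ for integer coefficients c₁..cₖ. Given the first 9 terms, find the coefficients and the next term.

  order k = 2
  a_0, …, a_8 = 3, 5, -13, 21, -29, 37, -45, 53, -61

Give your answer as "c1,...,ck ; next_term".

  a_2 = -2·5 + -1·3 = -13
  a_3 = -2·-13 + -1·5 = 21
  a_4 = -2·21 + -1·-13 = -29
  a_5 = -2·-29 + -1·21 = 37
  a_6 = -2·37 + -1·-29 = -45
  a_7 = -2·-45 + -1·37 = 53
  a_8 = -2·53 + -1·-45 = -61
  a_9 = -2·-61 + -1·53 = 69

-2,-1 ; 69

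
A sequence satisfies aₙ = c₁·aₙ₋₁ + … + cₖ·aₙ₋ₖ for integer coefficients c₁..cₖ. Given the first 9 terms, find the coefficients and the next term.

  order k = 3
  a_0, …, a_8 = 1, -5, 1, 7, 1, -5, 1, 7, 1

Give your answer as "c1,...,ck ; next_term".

  a_3 = 1·1 + -1·-5 + 1·1 = 7
  a_4 = 1·7 + -1·1 + 1·-5 = 1
  a_5 = 1·1 + -1·7 + 1·1 = -5
  a_6 = 1·-5 + -1·1 + 1·7 = 1
  a_7 = 1·1 + -1·-5 + 1·1 = 7
  a_8 = 1·7 + -1·1 + 1·-5 = 1
  a_9 = 1·1 + -1·7 + 1·1 = -5

1,-1,1 ; -5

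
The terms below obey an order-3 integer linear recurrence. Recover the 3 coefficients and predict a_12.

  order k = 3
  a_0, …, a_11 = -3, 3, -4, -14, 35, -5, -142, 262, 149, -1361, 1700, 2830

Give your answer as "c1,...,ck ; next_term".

-1,-3,3 ; -12013

  a_3 = -1·-4 + -3·3 + 3·-3 = -14
  a_4 = -1·-14 + -3·-4 + 3·3 = 35
  a_5 = -1·35 + -3·-14 + 3·-4 = -5
  a_6 = -1·-5 + -3·35 + 3·-14 = -142
  a_7 = -1·-142 + -3·-5 + 3·35 = 262
  a_8 = -1·262 + -3·-142 + 3·-5 = 149
  a_9 = -1·149 + -3·262 + 3·-142 = -1361
  a_10 = -1·-1361 + -3·149 + 3·262 = 1700
  a_11 = -1·1700 + -3·-1361 + 3·149 = 2830
  a_12 = -1·2830 + -3·1700 + 3·-1361 = -12013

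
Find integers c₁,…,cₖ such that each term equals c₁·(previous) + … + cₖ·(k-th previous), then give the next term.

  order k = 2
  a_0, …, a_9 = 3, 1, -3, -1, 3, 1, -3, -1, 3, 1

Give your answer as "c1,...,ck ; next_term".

  a_2 = 0·1 + -1·3 = -3
  a_3 = 0·-3 + -1·1 = -1
  a_4 = 0·-1 + -1·-3 = 3
  a_5 = 0·3 + -1·-1 = 1
  a_6 = 0·1 + -1·3 = -3
  a_7 = 0·-3 + -1·1 = -1
  a_8 = 0·-1 + -1·-3 = 3
  a_9 = 0·3 + -1·-1 = 1
  a_10 = 0·1 + -1·3 = -3

0,-1 ; -3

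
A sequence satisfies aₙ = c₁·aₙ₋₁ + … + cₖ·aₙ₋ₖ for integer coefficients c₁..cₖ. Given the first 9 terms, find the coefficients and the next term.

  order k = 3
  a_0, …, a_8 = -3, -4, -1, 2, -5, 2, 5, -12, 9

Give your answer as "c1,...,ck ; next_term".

-1,-1,1 ; 8

  a_3 = -1·-1 + -1·-4 + 1·-3 = 2
  a_4 = -1·2 + -1·-1 + 1·-4 = -5
  a_5 = -1·-5 + -1·2 + 1·-1 = 2
  a_6 = -1·2 + -1·-5 + 1·2 = 5
  a_7 = -1·5 + -1·2 + 1·-5 = -12
  a_8 = -1·-12 + -1·5 + 1·2 = 9
  a_9 = -1·9 + -1·-12 + 1·5 = 8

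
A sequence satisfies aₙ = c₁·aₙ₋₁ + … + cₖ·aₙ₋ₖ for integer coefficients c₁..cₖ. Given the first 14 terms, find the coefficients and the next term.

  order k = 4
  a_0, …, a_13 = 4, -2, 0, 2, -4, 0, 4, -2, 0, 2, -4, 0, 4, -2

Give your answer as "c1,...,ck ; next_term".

0,-1,0,-1 ; 0

  a_4 = 0·2 + -1·0 + 0·-2 + -1·4 = -4
  a_5 = 0·-4 + -1·2 + 0·0 + -1·-2 = 0
  a_6 = 0·0 + -1·-4 + 0·2 + -1·0 = 4
  a_7 = 0·4 + -1·0 + 0·-4 + -1·2 = -2
  a_8 = 0·-2 + -1·4 + 0·0 + -1·-4 = 0
  a_9 = 0·0 + -1·-2 + 0·4 + -1·0 = 2
  a_10 = 0·2 + -1·0 + 0·-2 + -1·4 = -4
  a_11 = 0·-4 + -1·2 + 0·0 + -1·-2 = 0
  a_12 = 0·0 + -1·-4 + 0·2 + -1·0 = 4
  a_13 = 0·4 + -1·0 + 0·-4 + -1·2 = -2
  a_14 = 0·-2 + -1·4 + 0·0 + -1·-4 = 0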